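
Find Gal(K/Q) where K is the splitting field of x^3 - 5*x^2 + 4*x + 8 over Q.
Gal(K/Q) = S_3 (symmetric group of order 6)

Compute the discriminant of x^3 + (-5)*x^2 + (4)*x + (8): Δ = -464. Since Δ is not a rational square, the Galois group is not contained in A_3; it must be the full S_3 (irreducibility of the cubic rules out anything smaller).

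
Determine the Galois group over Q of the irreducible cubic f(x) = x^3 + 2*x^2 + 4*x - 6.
Gal(K/Q) = S_3 (symmetric group of order 6)

Compute the discriminant of x^3 + (2)*x^2 + (4)*x + (-6): Δ = -1836. Since Δ is not a rational square, the Galois group is not contained in A_3; it must be the full S_3 (irreducibility of the cubic rules out anything smaller).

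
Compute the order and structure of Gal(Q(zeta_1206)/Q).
|Gal(Q(zeta_1206)/Q)| = phi(1206) = 396; group ≅ (Z/1206Z)^* ≅ Z/6Z × Z/66Z

The n-th cyclotomic polynomial Φ_1206(x) is the minimal polynomial of zeta_1206 over Q and has degree phi(1206) = 396. So Q(zeta_1206) is a degree-396 Galois extension with Galois group (Z/1206Z)^*. By CRT, (Z/1206Z)^* ≅ (Z/2Z)^* × (Z/9Z)^* × (Z/67Z)^*. Each prime-power unit group is (Z/2Z)^* ≅ trivial group (order 1); (Z/9Z)^* ≅ Z/6Z; (Z/67Z)^* ≅ Z/66Z. Hence Gal(Q(zeta_1206)/Q) ≅ Z/6Z × Z/66Z.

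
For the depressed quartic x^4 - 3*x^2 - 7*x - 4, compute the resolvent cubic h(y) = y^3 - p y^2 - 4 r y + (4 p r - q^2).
h(y) = y^3 + 3*y^2 + 16*y - 1

Identify coefficients: p = -3, q = -7, r = -4.
Plug into h(y) = y^3 - p y^2 - 4 r y + (4 p r - q^2):
  h(y) = y^3 - (-3) y^2 - 4*(-4) y + (4*(-3)*(-4) - (-7)^2)
       = y^3 + (3) y^2 + (16) y + (-1).
Simplifying: h(y) = y^3 + 3*y^2 + 16*y - 1.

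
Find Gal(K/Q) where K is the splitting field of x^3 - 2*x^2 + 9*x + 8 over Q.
Gal(K/Q) = S_3 (symmetric group of order 6)

Compute the discriminant of x^3 + (-2)*x^2 + (9)*x + (8): Δ = -6656. Since Δ is not a rational square, the Galois group is not contained in A_3; it must be the full S_3 (irreducibility of the cubic rules out anything smaller).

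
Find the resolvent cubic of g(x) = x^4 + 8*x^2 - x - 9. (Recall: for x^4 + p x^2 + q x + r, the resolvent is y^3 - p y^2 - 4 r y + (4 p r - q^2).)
h(y) = y^3 - 8*y^2 + 36*y - 289

Identify coefficients: p = 8, q = -1, r = -9.
Plug into h(y) = y^3 - p y^2 - 4 r y + (4 p r - q^2):
  h(y) = y^3 - (8) y^2 - 4*(-9) y + (4*(8)*(-9) - (-1)^2)
       = y^3 + (-8) y^2 + (36) y + (-289).
Simplifying: h(y) = y^3 - 8*y^2 + 36*y - 289.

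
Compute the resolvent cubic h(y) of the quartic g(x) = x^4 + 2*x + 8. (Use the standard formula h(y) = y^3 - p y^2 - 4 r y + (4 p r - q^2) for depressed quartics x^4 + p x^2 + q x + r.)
h(y) = y^3 - 32*y - 4

Identify coefficients: p = 0, q = 2, r = 8.
Plug into h(y) = y^3 - p y^2 - 4 r y + (4 p r - q^2):
  h(y) = y^3 - (0) y^2 - 4*(8) y + (4*(0)*(8) - (2)^2)
       = y^3 + (0) y^2 + (-32) y + (-4).
Simplifying: h(y) = y^3 - 32*y - 4.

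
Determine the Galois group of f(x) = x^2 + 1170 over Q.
Gal(K/Q) = Z/2Z (cyclic of order 2)

x^2 + 1170 is irreducible over Q since -1170 is not a rational square. The splitting field Q(sqrt(-1170)) has degree 2 over Q, and its unique nontrivial automorphism is sqrt(-1170) ↦ -sqrt(-1170). Hence Gal(Q(sqrt(-1170))/Q) = Z/2Z.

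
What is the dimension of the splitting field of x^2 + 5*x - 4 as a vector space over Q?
[K:Q] = 2

The discriminant of x^2 + (5)*x + (-4) is b^2 - 4c = 25 - (-16) = 41. Since 41 is not a perfect square in Q, the polynomial is irreducible over Q. Its two roots generate a degree-2 extension, so [K:Q] = 2.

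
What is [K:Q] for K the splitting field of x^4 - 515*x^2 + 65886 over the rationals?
[K:Q] = 4

f factors as (x^2 - 278)(x^2 - 237); the splitting field is K = Q(sqrt(278), sqrt(237)). Since 278, 237, and 65886 are all non-squares in Q, the three subfields Q(sqrt(278)), Q(sqrt(237)), Q(sqrt(65886)) are distinct degree-2 extensions, so [K:Q] = 4 (Klein four Galois group).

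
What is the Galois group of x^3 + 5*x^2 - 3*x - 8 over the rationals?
Gal(K/Q) = S_3 (symmetric group of order 6)

Compute the discriminant of x^3 + (5)*x^2 + (-3)*x + (-8): Δ = 4765. Since Δ is not a rational square, the Galois group is not contained in A_3; it must be the full S_3 (irreducibility of the cubic rules out anything smaller).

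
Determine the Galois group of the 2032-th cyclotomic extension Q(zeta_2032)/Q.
|Gal(Q(zeta_2032)/Q)| = phi(2032) = 1008; group ≅ (Z/2032Z)^* ≅ Z/2Z × Z/4Z × Z/126Z

The n-th cyclotomic polynomial Φ_2032(x) is the minimal polynomial of zeta_2032 over Q and has degree phi(2032) = 1008. So Q(zeta_2032) is a degree-1008 Galois extension with Galois group (Z/2032Z)^*. By CRT, (Z/2032Z)^* ≅ (Z/16Z)^* × (Z/127Z)^*. Each prime-power unit group is (Z/16Z)^* ≅ Z/2Z × Z/4Z; (Z/127Z)^* ≅ Z/126Z. Hence Gal(Q(zeta_2032)/Q) ≅ Z/2Z × Z/4Z × Z/126Z.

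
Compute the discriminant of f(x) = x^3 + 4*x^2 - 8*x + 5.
Δ = -1763

For x^3 + a x^2 + b x + c the discriminant is Δ = 18 a b c - 4 a^3 c + a^2 b^2 - 4 b^3 - 27 c^2.
Plug a = 4, b = -8, c = 5:
  18*(4)*(-8)*(5) - 4*(4)^3*(5) + (4)^2*(-8)^2 - 4*(-8)^3 - 27*(5)^2
  = -2880 + (-1280) + 1024 + (2048) + (-675)
  = -1763.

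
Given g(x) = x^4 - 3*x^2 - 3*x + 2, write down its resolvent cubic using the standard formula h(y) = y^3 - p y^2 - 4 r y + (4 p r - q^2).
h(y) = y^3 + 3*y^2 - 8*y - 33

Identify coefficients: p = -3, q = -3, r = 2.
Plug into h(y) = y^3 - p y^2 - 4 r y + (4 p r - q^2):
  h(y) = y^3 - (-3) y^2 - 4*(2) y + (4*(-3)*(2) - (-3)^2)
       = y^3 + (3) y^2 + (-8) y + (-33).
Simplifying: h(y) = y^3 + 3*y^2 - 8*y - 33.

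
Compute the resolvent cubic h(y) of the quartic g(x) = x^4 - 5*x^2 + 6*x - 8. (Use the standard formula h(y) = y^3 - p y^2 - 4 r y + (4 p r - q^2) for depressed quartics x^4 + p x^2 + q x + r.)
h(y) = y^3 + 5*y^2 + 32*y + 124

Identify coefficients: p = -5, q = 6, r = -8.
Plug into h(y) = y^3 - p y^2 - 4 r y + (4 p r - q^2):
  h(y) = y^3 - (-5) y^2 - 4*(-8) y + (4*(-5)*(-8) - (6)^2)
       = y^3 + (5) y^2 + (32) y + (124).
Simplifying: h(y) = y^3 + 5*y^2 + 32*y + 124.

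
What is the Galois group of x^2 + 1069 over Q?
Gal(K/Q) = Z/2Z (cyclic of order 2)

x^2 + 1069 is irreducible over Q since -1069 is not a rational square. The splitting field Q(sqrt(-1069)) has degree 2 over Q, and its unique nontrivial automorphism is sqrt(-1069) ↦ -sqrt(-1069). Hence Gal(Q(sqrt(-1069))/Q) = Z/2Z.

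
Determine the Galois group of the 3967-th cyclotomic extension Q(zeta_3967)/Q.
|Gal(Q(zeta_3967)/Q)| = phi(3967) = 3966; group ≅ (Z/3967Z)^* ≅ Z/3966Z

The n-th cyclotomic polynomial Φ_3967(x) is the minimal polynomial of zeta_3967 over Q and has degree phi(3967) = 3966. So Q(zeta_3967) is a degree-3966 Galois extension with Galois group (Z/3967Z)^*. (Z/3967Z)^* is cyclic since 3967 is an odd prime power (or 4). Hence Gal(Q(zeta_3967)/Q) ≅ Z/3966Z.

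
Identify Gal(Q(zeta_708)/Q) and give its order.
|Gal(Q(zeta_708)/Q)| = phi(708) = 232; group ≅ (Z/708Z)^* ≅ Z/2Z × Z/2Z × Z/58Z

The n-th cyclotomic polynomial Φ_708(x) is the minimal polynomial of zeta_708 over Q and has degree phi(708) = 232. So Q(zeta_708) is a degree-232 Galois extension with Galois group (Z/708Z)^*. By CRT, (Z/708Z)^* ≅ (Z/4Z)^* × (Z/3Z)^* × (Z/59Z)^*. Each prime-power unit group is (Z/4Z)^* ≅ Z/2Z; (Z/3Z)^* ≅ Z/2Z; (Z/59Z)^* ≅ Z/58Z. Hence Gal(Q(zeta_708)/Q) ≅ Z/2Z × Z/2Z × Z/58Z.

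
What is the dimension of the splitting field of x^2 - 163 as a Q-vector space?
[K:Q] = 2

The polynomial x^2 - 163 is irreducible over Q since 163 is not a perfect square. Its splitting field is Q(sqrt(163)), which has degree 2 over Q.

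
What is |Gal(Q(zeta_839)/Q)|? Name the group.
|Gal(Q(zeta_839)/Q)| = phi(839) = 838; group ≅ (Z/839Z)^* ≅ Z/838Z

The n-th cyclotomic polynomial Φ_839(x) is the minimal polynomial of zeta_839 over Q and has degree phi(839) = 838. So Q(zeta_839) is a degree-838 Galois extension with Galois group (Z/839Z)^*. (Z/839Z)^* is cyclic since 839 is an odd prime power (or 4). Hence Gal(Q(zeta_839)/Q) ≅ Z/838Z.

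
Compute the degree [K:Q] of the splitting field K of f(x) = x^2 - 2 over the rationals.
[K:Q] = 2

The polynomial x^2 - 2 is irreducible over Q since 2 is not a perfect square. Its splitting field is Q(sqrt(2)), which has degree 2 over Q.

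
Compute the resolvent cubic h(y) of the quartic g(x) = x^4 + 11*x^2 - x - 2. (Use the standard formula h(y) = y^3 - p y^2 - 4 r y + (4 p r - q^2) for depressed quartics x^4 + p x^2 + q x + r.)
h(y) = y^3 - 11*y^2 + 8*y - 89

Identify coefficients: p = 11, q = -1, r = -2.
Plug into h(y) = y^3 - p y^2 - 4 r y + (4 p r - q^2):
  h(y) = y^3 - (11) y^2 - 4*(-2) y + (4*(11)*(-2) - (-1)^2)
       = y^3 + (-11) y^2 + (8) y + (-89).
Simplifying: h(y) = y^3 - 11*y^2 + 8*y - 89.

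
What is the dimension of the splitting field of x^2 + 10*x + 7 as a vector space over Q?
[K:Q] = 2

The discriminant of x^2 + (10)*x + (7) is b^2 - 4c = 100 - (28) = 72. Since 72 is not a perfect square in Q, the polynomial is irreducible over Q. Its two roots generate a degree-2 extension, so [K:Q] = 2.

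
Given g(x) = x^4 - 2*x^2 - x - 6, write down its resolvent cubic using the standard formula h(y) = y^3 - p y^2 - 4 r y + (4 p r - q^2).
h(y) = y^3 + 2*y^2 + 24*y + 47

Identify coefficients: p = -2, q = -1, r = -6.
Plug into h(y) = y^3 - p y^2 - 4 r y + (4 p r - q^2):
  h(y) = y^3 - (-2) y^2 - 4*(-6) y + (4*(-2)*(-6) - (-1)^2)
       = y^3 + (2) y^2 + (24) y + (47).
Simplifying: h(y) = y^3 + 2*y^2 + 24*y + 47.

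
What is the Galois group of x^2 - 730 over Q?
Gal(K/Q) = Z/2Z (cyclic of order 2)

x^2 - 730 is irreducible over Q since 730 is not a rational square. The splitting field Q(sqrt(730)) has degree 2 over Q, and its unique nontrivial automorphism is sqrt(730) ↦ -sqrt(730). Hence Gal(Q(sqrt(730))/Q) = Z/2Z.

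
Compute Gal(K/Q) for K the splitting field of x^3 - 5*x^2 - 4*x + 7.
Gal(K/Q) = S_3 (symmetric group of order 6)

Compute the discriminant of x^3 + (-5)*x^2 + (-4)*x + (7): Δ = 5353. Since Δ is not a rational square, the Galois group is not contained in A_3; it must be the full S_3 (irreducibility of the cubic rules out anything smaller).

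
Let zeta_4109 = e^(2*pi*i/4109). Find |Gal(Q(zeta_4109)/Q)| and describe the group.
|Gal(Q(zeta_4109)/Q)| = phi(4109) = 3516; group ≅ (Z/4109Z)^* ≅ Z/6Z × Z/586Z

The n-th cyclotomic polynomial Φ_4109(x) is the minimal polynomial of zeta_4109 over Q and has degree phi(4109) = 3516. So Q(zeta_4109) is a degree-3516 Galois extension with Galois group (Z/4109Z)^*. By CRT, (Z/4109Z)^* ≅ (Z/7Z)^* × (Z/587Z)^*. Each prime-power unit group is (Z/7Z)^* ≅ Z/6Z; (Z/587Z)^* ≅ Z/586Z. Hence Gal(Q(zeta_4109)/Q) ≅ Z/6Z × Z/586Z.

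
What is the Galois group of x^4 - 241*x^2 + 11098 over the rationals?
Gal(K/Q) = V_4 (Klein four-group, Z/2Z × Z/2Z)

f factors as (x^2 - 179)(x^2 - 62), so the splitting field is K = Q(sqrt(179), sqrt(62)). The elements 179, 62, 11098 are all non-squares in Q, so sqrt(179) and sqrt(62) generate independent quadratic extensions. Thus [K:Q] = 4 and Gal(K/Q) is generated by the two order-2 automorphisms sqrt(179) ↦ -sqrt(179) and sqrt(62) ↦ -sqrt(62), giving V_4.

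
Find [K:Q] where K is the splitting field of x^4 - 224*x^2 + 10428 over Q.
[K:Q] = 4

f factors as (x^2 - 158)(x^2 - 66); the splitting field is K = Q(sqrt(158), sqrt(66)). Since 158, 66, and 10428 are all non-squares in Q, the three subfields Q(sqrt(158)), Q(sqrt(66)), Q(sqrt(10428)) are distinct degree-2 extensions, so [K:Q] = 4 (Klein four Galois group).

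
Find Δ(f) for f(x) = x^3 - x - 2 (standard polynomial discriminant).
Δ = -104

For a depressed cubic x^3 + p x + q the discriminant is Δ = -4 p^3 - 27 q^2 = -4*(-1)^3 - 27*(-2)^2 = 4 - 108 = -104.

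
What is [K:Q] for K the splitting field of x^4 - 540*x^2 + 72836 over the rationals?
[K:Q] = 4

f factors as (x^2 - 262)(x^2 - 278); the splitting field is K = Q(sqrt(262), sqrt(278)). Since 262, 278, and 72836 are all non-squares in Q, the three subfields Q(sqrt(262)), Q(sqrt(278)), Q(sqrt(72836)) are distinct degree-2 extensions, so [K:Q] = 4 (Klein four Galois group).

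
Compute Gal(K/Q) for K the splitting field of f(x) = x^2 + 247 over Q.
Gal(K/Q) = Z/2Z (cyclic of order 2)

x^2 + 247 is irreducible over Q since -247 is not a rational square. The splitting field Q(sqrt(-247)) has degree 2 over Q, and its unique nontrivial automorphism is sqrt(-247) ↦ -sqrt(-247). Hence Gal(Q(sqrt(-247))/Q) = Z/2Z.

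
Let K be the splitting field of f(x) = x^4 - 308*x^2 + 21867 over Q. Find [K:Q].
[K:Q] = 4

f factors as (x^2 - 111)(x^2 - 197); the splitting field is K = Q(sqrt(111), sqrt(197)). Since 111, 197, and 21867 are all non-squares in Q, the three subfields Q(sqrt(111)), Q(sqrt(197)), Q(sqrt(21867)) are distinct degree-2 extensions, so [K:Q] = 4 (Klein four Galois group).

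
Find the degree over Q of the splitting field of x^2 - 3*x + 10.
[K:Q] = 2

The discriminant of x^2 + (-3)*x + (10) is b^2 - 4c = 9 - (40) = -31. Since -31 is not a perfect square in Q, the polynomial is irreducible over Q. Its two roots generate a degree-2 extension, so [K:Q] = 2.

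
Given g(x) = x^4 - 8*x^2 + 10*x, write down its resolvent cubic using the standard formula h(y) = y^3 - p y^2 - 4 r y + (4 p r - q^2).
h(y) = y^3 + 8*y^2 - 100

Identify coefficients: p = -8, q = 10, r = 0.
Plug into h(y) = y^3 - p y^2 - 4 r y + (4 p r - q^2):
  h(y) = y^3 - (-8) y^2 - 4*(0) y + (4*(-8)*(0) - (10)^2)
       = y^3 + (8) y^2 + (0) y + (-100).
Simplifying: h(y) = y^3 + 8*y^2 - 100.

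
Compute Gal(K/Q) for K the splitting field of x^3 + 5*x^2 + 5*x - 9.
Gal(K/Q) = S_3 (symmetric group of order 6)

Compute the discriminant of x^3 + (5)*x^2 + (5)*x + (-9): Δ = -1612. Since Δ is not a rational square, the Galois group is not contained in A_3; it must be the full S_3 (irreducibility of the cubic rules out anything smaller).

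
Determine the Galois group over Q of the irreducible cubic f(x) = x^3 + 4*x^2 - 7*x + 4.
Gal(K/Q) = S_3 (symmetric group of order 6)

Compute the discriminant of x^3 + (4)*x^2 + (-7)*x + (4): Δ = -1316. Since Δ is not a rational square, the Galois group is not contained in A_3; it must be the full S_3 (irreducibility of the cubic rules out anything smaller).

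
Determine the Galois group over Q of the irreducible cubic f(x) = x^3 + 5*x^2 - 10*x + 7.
Gal(K/Q) = S_3 (symmetric group of order 6)

Compute the discriminant of x^3 + (5)*x^2 + (-10)*x + (7): Δ = -4623. Since Δ is not a rational square, the Galois group is not contained in A_3; it must be the full S_3 (irreducibility of the cubic rules out anything smaller).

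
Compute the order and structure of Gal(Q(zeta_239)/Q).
|Gal(Q(zeta_239)/Q)| = phi(239) = 238; group ≅ (Z/239Z)^* ≅ Z/238Z

The n-th cyclotomic polynomial Φ_239(x) is the minimal polynomial of zeta_239 over Q and has degree phi(239) = 238. So Q(zeta_239) is a degree-238 Galois extension with Galois group (Z/239Z)^*. (Z/239Z)^* is cyclic since 239 is an odd prime power (or 4). Hence Gal(Q(zeta_239)/Q) ≅ Z/238Z.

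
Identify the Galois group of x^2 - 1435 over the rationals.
Gal(K/Q) = Z/2Z (cyclic of order 2)

x^2 - 1435 is irreducible over Q since 1435 is not a rational square. The splitting field Q(sqrt(1435)) has degree 2 over Q, and its unique nontrivial automorphism is sqrt(1435) ↦ -sqrt(1435). Hence Gal(Q(sqrt(1435))/Q) = Z/2Z.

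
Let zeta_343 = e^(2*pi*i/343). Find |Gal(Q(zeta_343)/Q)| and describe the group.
|Gal(Q(zeta_343)/Q)| = phi(343) = 294; group ≅ (Z/343Z)^* ≅ Z/294Z

The n-th cyclotomic polynomial Φ_343(x) is the minimal polynomial of zeta_343 over Q and has degree phi(343) = 294. So Q(zeta_343) is a degree-294 Galois extension with Galois group (Z/343Z)^*. (Z/343Z)^* is cyclic since 343 is an odd prime power (or 4). Hence Gal(Q(zeta_343)/Q) ≅ Z/294Z.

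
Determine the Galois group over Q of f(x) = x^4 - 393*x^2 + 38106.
Gal(K/Q) = V_4 (Klein four-group, Z/2Z × Z/2Z)

f factors as (x^2 - 174)(x^2 - 219), so the splitting field is K = Q(sqrt(174), sqrt(219)). The elements 174, 219, 38106 are all non-squares in Q, so sqrt(174) and sqrt(219) generate independent quadratic extensions. Thus [K:Q] = 4 and Gal(K/Q) is generated by the two order-2 automorphisms sqrt(174) ↦ -sqrt(174) and sqrt(219) ↦ -sqrt(219), giving V_4.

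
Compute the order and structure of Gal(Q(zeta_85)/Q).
|Gal(Q(zeta_85)/Q)| = phi(85) = 64; group ≅ (Z/85Z)^* ≅ Z/4Z × Z/16Z

The n-th cyclotomic polynomial Φ_85(x) is the minimal polynomial of zeta_85 over Q and has degree phi(85) = 64. So Q(zeta_85) is a degree-64 Galois extension with Galois group (Z/85Z)^*. By CRT, (Z/85Z)^* ≅ (Z/5Z)^* × (Z/17Z)^*. Each prime-power unit group is (Z/5Z)^* ≅ Z/4Z; (Z/17Z)^* ≅ Z/16Z. Hence Gal(Q(zeta_85)/Q) ≅ Z/4Z × Z/16Z.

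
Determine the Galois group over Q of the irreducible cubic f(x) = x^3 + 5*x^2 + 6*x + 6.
Gal(K/Q) = S_3 (symmetric group of order 6)

Compute the discriminant of x^3 + (5)*x^2 + (6)*x + (6): Δ = -696. Since Δ is not a rational square, the Galois group is not contained in A_3; it must be the full S_3 (irreducibility of the cubic rules out anything smaller).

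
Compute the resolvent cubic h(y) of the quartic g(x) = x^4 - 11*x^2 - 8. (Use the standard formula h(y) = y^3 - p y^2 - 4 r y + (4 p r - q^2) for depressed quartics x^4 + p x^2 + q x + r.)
h(y) = y^3 + 11*y^2 + 32*y + 352

Identify coefficients: p = -11, q = 0, r = -8.
Plug into h(y) = y^3 - p y^2 - 4 r y + (4 p r - q^2):
  h(y) = y^3 - (-11) y^2 - 4*(-8) y + (4*(-11)*(-8) - (0)^2)
       = y^3 + (11) y^2 + (32) y + (352).
Simplifying: h(y) = y^3 + 11*y^2 + 32*y + 352.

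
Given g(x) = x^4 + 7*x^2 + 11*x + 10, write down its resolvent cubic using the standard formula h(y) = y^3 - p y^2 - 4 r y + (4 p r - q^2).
h(y) = y^3 - 7*y^2 - 40*y + 159

Identify coefficients: p = 7, q = 11, r = 10.
Plug into h(y) = y^3 - p y^2 - 4 r y + (4 p r - q^2):
  h(y) = y^3 - (7) y^2 - 4*(10) y + (4*(7)*(10) - (11)^2)
       = y^3 + (-7) y^2 + (-40) y + (159).
Simplifying: h(y) = y^3 - 7*y^2 - 40*y + 159.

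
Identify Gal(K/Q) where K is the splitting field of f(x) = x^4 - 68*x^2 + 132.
Gal(K/Q) = V_4 (Klein four-group, Z/2Z × Z/2Z)

f factors as (x^2 - 2)(x^2 - 66), so the splitting field is K = Q(sqrt(2), sqrt(66)). The elements 2, 66, 132 are all non-squares in Q, so sqrt(2) and sqrt(66) generate independent quadratic extensions. Thus [K:Q] = 4 and Gal(K/Q) is generated by the two order-2 automorphisms sqrt(2) ↦ -sqrt(2) and sqrt(66) ↦ -sqrt(66), giving V_4.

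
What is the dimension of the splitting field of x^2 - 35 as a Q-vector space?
[K:Q] = 2

The polynomial x^2 - 35 is irreducible over Q since 35 is not a perfect square. Its splitting field is Q(sqrt(35)), which has degree 2 over Q.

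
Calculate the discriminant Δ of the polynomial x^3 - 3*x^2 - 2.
Δ = -324

For x^3 + a x^2 + b x + c the discriminant is Δ = 18 a b c - 4 a^3 c + a^2 b^2 - 4 b^3 - 27 c^2.
Plug a = -3, b = 0, c = -2:
  18*(-3)*(0)*(-2) - 4*(-3)^3*(-2) + (-3)^2*(0)^2 - 4*(0)^3 - 27*(-2)^2
  = 0 + (-216) + 0 + (0) + (-108)
  = -324.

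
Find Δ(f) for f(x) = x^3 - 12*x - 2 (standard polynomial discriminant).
Δ = 6804

For a depressed cubic x^3 + p x + q the discriminant is Δ = -4 p^3 - 27 q^2 = -4*(-12)^3 - 27*(-2)^2 = 6912 - 108 = 6804.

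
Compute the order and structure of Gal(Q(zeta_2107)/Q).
|Gal(Q(zeta_2107)/Q)| = phi(2107) = 1764; group ≅ (Z/2107Z)^* ≅ Z/42Z × Z/42Z

The n-th cyclotomic polynomial Φ_2107(x) is the minimal polynomial of zeta_2107 over Q and has degree phi(2107) = 1764. So Q(zeta_2107) is a degree-1764 Galois extension with Galois group (Z/2107Z)^*. By CRT, (Z/2107Z)^* ≅ (Z/49Z)^* × (Z/43Z)^*. Each prime-power unit group is (Z/49Z)^* ≅ Z/42Z; (Z/43Z)^* ≅ Z/42Z. Hence Gal(Q(zeta_2107)/Q) ≅ Z/42Z × Z/42Z.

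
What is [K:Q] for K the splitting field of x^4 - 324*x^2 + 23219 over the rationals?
[K:Q] = 4

f factors as (x^2 - 217)(x^2 - 107); the splitting field is K = Q(sqrt(217), sqrt(107)). Since 217, 107, and 23219 are all non-squares in Q, the three subfields Q(sqrt(217)), Q(sqrt(107)), Q(sqrt(23219)) are distinct degree-2 extensions, so [K:Q] = 4 (Klein four Galois group).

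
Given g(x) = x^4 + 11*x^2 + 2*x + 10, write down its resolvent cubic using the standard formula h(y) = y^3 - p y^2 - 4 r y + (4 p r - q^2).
h(y) = y^3 - 11*y^2 - 40*y + 436

Identify coefficients: p = 11, q = 2, r = 10.
Plug into h(y) = y^3 - p y^2 - 4 r y + (4 p r - q^2):
  h(y) = y^3 - (11) y^2 - 4*(10) y + (4*(11)*(10) - (2)^2)
       = y^3 + (-11) y^2 + (-40) y + (436).
Simplifying: h(y) = y^3 - 11*y^2 - 40*y + 436.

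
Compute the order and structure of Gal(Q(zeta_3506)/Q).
|Gal(Q(zeta_3506)/Q)| = phi(3506) = 1752; group ≅ (Z/3506Z)^* ≅ Z/1752Z

The n-th cyclotomic polynomial Φ_3506(x) is the minimal polynomial of zeta_3506 over Q and has degree phi(3506) = 1752. So Q(zeta_3506) is a degree-1752 Galois extension with Galois group (Z/3506Z)^*. By CRT, (Z/3506Z)^* ≅ (Z/2Z)^* × (Z/1753Z)^*. Each prime-power unit group is (Z/2Z)^* ≅ trivial group (order 1); (Z/1753Z)^* ≅ Z/1752Z. Hence Gal(Q(zeta_3506)/Q) ≅ Z/1752Z.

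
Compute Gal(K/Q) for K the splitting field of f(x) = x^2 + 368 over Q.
Gal(K/Q) = Z/2Z (cyclic of order 2)

x^2 + 368 is irreducible over Q since -368 is not a rational square. The splitting field Q(sqrt(-368)) has degree 2 over Q, and its unique nontrivial automorphism is sqrt(-368) ↦ -sqrt(-368). Hence Gal(Q(sqrt(-368))/Q) = Z/2Z.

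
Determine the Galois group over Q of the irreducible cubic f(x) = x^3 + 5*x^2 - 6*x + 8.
Gal(K/Q) = S_3 (symmetric group of order 6)

Compute the discriminant of x^3 + (5)*x^2 + (-6)*x + (8): Δ = -8284. Since Δ is not a rational square, the Galois group is not contained in A_3; it must be the full S_3 (irreducibility of the cubic rules out anything smaller).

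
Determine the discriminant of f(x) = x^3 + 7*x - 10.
Δ = -4072

For a depressed cubic x^3 + p x + q the discriminant is Δ = -4 p^3 - 27 q^2 = -4*(7)^3 - 27*(-10)^2 = -1372 - 2700 = -4072.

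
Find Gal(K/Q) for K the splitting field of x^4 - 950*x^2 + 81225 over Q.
Gal(K/Q) = Z/2Z (cyclic of order 2)

f factors as (x^2 - 855)(x^2 - 95), so the splitting field is K = Q(sqrt(855), sqrt(95)). The squarefree part of 855 is 95 and the squarefree part of 95 is also 95, so sqrt(855) and sqrt(95) are both rational multiples of sqrt(95). Hence Q(sqrt(855)) = Q(sqrt(95)) = Q(sqrt(95)), and the splitting field collapses to a single degree-2 extension with Galois group Z/2Z.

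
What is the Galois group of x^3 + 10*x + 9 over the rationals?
Gal(K/Q) = S_3 (symmetric group of order 6)

Compute the discriminant of x^3 + (0)*x^2 + (10)*x + (9): Δ = -6187. Since Δ is not a rational square, the Galois group is not contained in A_3; it must be the full S_3 (irreducibility of the cubic rules out anything smaller).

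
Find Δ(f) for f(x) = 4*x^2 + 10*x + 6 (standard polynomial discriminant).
Δ = 4

For a quadratic a x^2 + b x + c the discriminant is Δ = b^2 - 4ac = (10)^2 - 4*(4)*(6) = 100 - (96) = 4.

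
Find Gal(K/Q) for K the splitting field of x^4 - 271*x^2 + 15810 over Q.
Gal(K/Q) = V_4 (Klein four-group, Z/2Z × Z/2Z)

f factors as (x^2 - 186)(x^2 - 85), so the splitting field is K = Q(sqrt(186), sqrt(85)). The elements 186, 85, 15810 are all non-squares in Q, so sqrt(186) and sqrt(85) generate independent quadratic extensions. Thus [K:Q] = 4 and Gal(K/Q) is generated by the two order-2 automorphisms sqrt(186) ↦ -sqrt(186) and sqrt(85) ↦ -sqrt(85), giving V_4.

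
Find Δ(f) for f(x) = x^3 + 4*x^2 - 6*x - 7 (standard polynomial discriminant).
Δ = 4933

For x^3 + a x^2 + b x + c the discriminant is Δ = 18 a b c - 4 a^3 c + a^2 b^2 - 4 b^3 - 27 c^2.
Plug a = 4, b = -6, c = -7:
  18*(4)*(-6)*(-7) - 4*(4)^3*(-7) + (4)^2*(-6)^2 - 4*(-6)^3 - 27*(-7)^2
  = 3024 + (1792) + 576 + (864) + (-1323)
  = 4933.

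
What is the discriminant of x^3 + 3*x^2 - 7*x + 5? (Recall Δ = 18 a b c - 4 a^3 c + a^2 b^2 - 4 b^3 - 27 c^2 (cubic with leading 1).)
Δ = -1292

For x^3 + a x^2 + b x + c the discriminant is Δ = 18 a b c - 4 a^3 c + a^2 b^2 - 4 b^3 - 27 c^2.
Plug a = 3, b = -7, c = 5:
  18*(3)*(-7)*(5) - 4*(3)^3*(5) + (3)^2*(-7)^2 - 4*(-7)^3 - 27*(5)^2
  = -1890 + (-540) + 441 + (1372) + (-675)
  = -1292.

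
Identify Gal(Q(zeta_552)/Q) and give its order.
|Gal(Q(zeta_552)/Q)| = phi(552) = 176; group ≅ (Z/552Z)^* ≅ Z/2Z × Z/2Z × Z/2Z × Z/22Z

The n-th cyclotomic polynomial Φ_552(x) is the minimal polynomial of zeta_552 over Q and has degree phi(552) = 176. So Q(zeta_552) is a degree-176 Galois extension with Galois group (Z/552Z)^*. By CRT, (Z/552Z)^* ≅ (Z/8Z)^* × (Z/3Z)^* × (Z/23Z)^*. Each prime-power unit group is (Z/8Z)^* ≅ Z/2Z × Z/2Z; (Z/3Z)^* ≅ Z/2Z; (Z/23Z)^* ≅ Z/22Z. Hence Gal(Q(zeta_552)/Q) ≅ Z/2Z × Z/2Z × Z/2Z × Z/22Z.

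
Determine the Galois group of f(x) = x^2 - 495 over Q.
Gal(K/Q) = Z/2Z (cyclic of order 2)

x^2 - 495 is irreducible over Q since 495 is not a rational square. The splitting field Q(sqrt(495)) has degree 2 over Q, and its unique nontrivial automorphism is sqrt(495) ↦ -sqrt(495). Hence Gal(Q(sqrt(495))/Q) = Z/2Z.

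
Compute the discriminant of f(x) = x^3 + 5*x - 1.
Δ = -527

For a depressed cubic x^3 + p x + q the discriminant is Δ = -4 p^3 - 27 q^2 = -4*(5)^3 - 27*(-1)^2 = -500 - 27 = -527.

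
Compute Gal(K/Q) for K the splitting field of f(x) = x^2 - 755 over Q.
Gal(K/Q) = Z/2Z (cyclic of order 2)

x^2 - 755 is irreducible over Q since 755 is not a rational square. The splitting field Q(sqrt(755)) has degree 2 over Q, and its unique nontrivial automorphism is sqrt(755) ↦ -sqrt(755). Hence Gal(Q(sqrt(755))/Q) = Z/2Z.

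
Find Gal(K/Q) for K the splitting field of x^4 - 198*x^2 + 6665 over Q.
Gal(K/Q) = V_4 (Klein four-group, Z/2Z × Z/2Z)

f factors as (x^2 - 43)(x^2 - 155), so the splitting field is K = Q(sqrt(43), sqrt(155)). The elements 43, 155, 6665 are all non-squares in Q, so sqrt(43) and sqrt(155) generate independent quadratic extensions. Thus [K:Q] = 4 and Gal(K/Q) is generated by the two order-2 automorphisms sqrt(43) ↦ -sqrt(43) and sqrt(155) ↦ -sqrt(155), giving V_4.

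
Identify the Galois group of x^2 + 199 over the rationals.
Gal(K/Q) = Z/2Z (cyclic of order 2)

x^2 + 199 is irreducible over Q since -199 is not a rational square. The splitting field Q(sqrt(-199)) has degree 2 over Q, and its unique nontrivial automorphism is sqrt(-199) ↦ -sqrt(-199). Hence Gal(Q(sqrt(-199))/Q) = Z/2Z.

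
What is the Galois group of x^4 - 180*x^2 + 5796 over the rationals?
Gal(K/Q) = V_4 (Klein four-group, Z/2Z × Z/2Z)

f factors as (x^2 - 138)(x^2 - 42), so the splitting field is K = Q(sqrt(138), sqrt(42)). The elements 138, 42, 5796 are all non-squares in Q, so sqrt(138) and sqrt(42) generate independent quadratic extensions. Thus [K:Q] = 4 and Gal(K/Q) is generated by the two order-2 automorphisms sqrt(138) ↦ -sqrt(138) and sqrt(42) ↦ -sqrt(42), giving V_4.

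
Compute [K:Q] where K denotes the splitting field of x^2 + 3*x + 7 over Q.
[K:Q] = 2

The discriminant of x^2 + (3)*x + (7) is b^2 - 4c = 9 - (28) = -19. Since -19 is not a perfect square in Q, the polynomial is irreducible over Q. Its two roots generate a degree-2 extension, so [K:Q] = 2.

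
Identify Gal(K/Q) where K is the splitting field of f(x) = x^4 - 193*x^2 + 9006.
Gal(K/Q) = V_4 (Klein four-group, Z/2Z × Z/2Z)

f factors as (x^2 - 114)(x^2 - 79), so the splitting field is K = Q(sqrt(114), sqrt(79)). The elements 114, 79, 9006 are all non-squares in Q, so sqrt(114) and sqrt(79) generate independent quadratic extensions. Thus [K:Q] = 4 and Gal(K/Q) is generated by the two order-2 automorphisms sqrt(114) ↦ -sqrt(114) and sqrt(79) ↦ -sqrt(79), giving V_4.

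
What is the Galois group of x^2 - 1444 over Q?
Gal(K/Q) = trivial group (order 1)

x^2 - 1444 factors as (x - 38)(x + 38) over Q, so its splitting field is Q itself and the Galois group is trivial.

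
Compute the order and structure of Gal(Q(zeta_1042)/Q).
|Gal(Q(zeta_1042)/Q)| = phi(1042) = 520; group ≅ (Z/1042Z)^* ≅ Z/520Z

The n-th cyclotomic polynomial Φ_1042(x) is the minimal polynomial of zeta_1042 over Q and has degree phi(1042) = 520. So Q(zeta_1042) is a degree-520 Galois extension with Galois group (Z/1042Z)^*. By CRT, (Z/1042Z)^* ≅ (Z/2Z)^* × (Z/521Z)^*. Each prime-power unit group is (Z/2Z)^* ≅ trivial group (order 1); (Z/521Z)^* ≅ Z/520Z. Hence Gal(Q(zeta_1042)/Q) ≅ Z/520Z.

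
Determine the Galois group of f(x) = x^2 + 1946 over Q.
Gal(K/Q) = Z/2Z (cyclic of order 2)

x^2 + 1946 is irreducible over Q since -1946 is not a rational square. The splitting field Q(sqrt(-1946)) has degree 2 over Q, and its unique nontrivial automorphism is sqrt(-1946) ↦ -sqrt(-1946). Hence Gal(Q(sqrt(-1946))/Q) = Z/2Z.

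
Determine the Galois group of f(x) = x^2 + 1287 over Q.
Gal(K/Q) = Z/2Z (cyclic of order 2)

x^2 + 1287 is irreducible over Q since -1287 is not a rational square. The splitting field Q(sqrt(-1287)) has degree 2 over Q, and its unique nontrivial automorphism is sqrt(-1287) ↦ -sqrt(-1287). Hence Gal(Q(sqrt(-1287))/Q) = Z/2Z.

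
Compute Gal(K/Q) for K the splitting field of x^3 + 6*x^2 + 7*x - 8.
Gal(K/Q) = S_3 (symmetric group of order 6)

Compute the discriminant of x^3 + (6)*x^2 + (7)*x + (-8): Δ = -472. Since Δ is not a rational square, the Galois group is not contained in A_3; it must be the full S_3 (irreducibility of the cubic rules out anything smaller).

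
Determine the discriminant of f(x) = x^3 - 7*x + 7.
Δ = 49

For a depressed cubic x^3 + p x + q the discriminant is Δ = -4 p^3 - 27 q^2 = -4*(-7)^3 - 27*(7)^2 = 1372 - 1323 = 49.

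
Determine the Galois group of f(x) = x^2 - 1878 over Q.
Gal(K/Q) = Z/2Z (cyclic of order 2)

x^2 - 1878 is irreducible over Q since 1878 is not a rational square. The splitting field Q(sqrt(1878)) has degree 2 over Q, and its unique nontrivial automorphism is sqrt(1878) ↦ -sqrt(1878). Hence Gal(Q(sqrt(1878))/Q) = Z/2Z.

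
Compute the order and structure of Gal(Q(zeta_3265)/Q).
|Gal(Q(zeta_3265)/Q)| = phi(3265) = 2608; group ≅ (Z/3265Z)^* ≅ Z/4Z × Z/652Z

The n-th cyclotomic polynomial Φ_3265(x) is the minimal polynomial of zeta_3265 over Q and has degree phi(3265) = 2608. So Q(zeta_3265) is a degree-2608 Galois extension with Galois group (Z/3265Z)^*. By CRT, (Z/3265Z)^* ≅ (Z/5Z)^* × (Z/653Z)^*. Each prime-power unit group is (Z/5Z)^* ≅ Z/4Z; (Z/653Z)^* ≅ Z/652Z. Hence Gal(Q(zeta_3265)/Q) ≅ Z/4Z × Z/652Z.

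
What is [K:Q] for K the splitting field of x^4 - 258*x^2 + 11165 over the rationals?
[K:Q] = 4

f factors as (x^2 - 203)(x^2 - 55); the splitting field is K = Q(sqrt(203), sqrt(55)). Since 203, 55, and 11165 are all non-squares in Q, the three subfields Q(sqrt(203)), Q(sqrt(55)), Q(sqrt(11165)) are distinct degree-2 extensions, so [K:Q] = 4 (Klein four Galois group).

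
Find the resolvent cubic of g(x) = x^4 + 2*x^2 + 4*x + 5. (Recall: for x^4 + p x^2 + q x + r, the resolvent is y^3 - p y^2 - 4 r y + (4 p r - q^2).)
h(y) = y^3 - 2*y^2 - 20*y + 24

Identify coefficients: p = 2, q = 4, r = 5.
Plug into h(y) = y^3 - p y^2 - 4 r y + (4 p r - q^2):
  h(y) = y^3 - (2) y^2 - 4*(5) y + (4*(2)*(5) - (4)^2)
       = y^3 + (-2) y^2 + (-20) y + (24).
Simplifying: h(y) = y^3 - 2*y^2 - 20*y + 24.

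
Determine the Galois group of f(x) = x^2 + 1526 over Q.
Gal(K/Q) = Z/2Z (cyclic of order 2)

x^2 + 1526 is irreducible over Q since -1526 is not a rational square. The splitting field Q(sqrt(-1526)) has degree 2 over Q, and its unique nontrivial automorphism is sqrt(-1526) ↦ -sqrt(-1526). Hence Gal(Q(sqrt(-1526))/Q) = Z/2Z.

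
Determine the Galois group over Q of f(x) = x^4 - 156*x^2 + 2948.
Gal(K/Q) = V_4 (Klein four-group, Z/2Z × Z/2Z)

f factors as (x^2 - 134)(x^2 - 22), so the splitting field is K = Q(sqrt(134), sqrt(22)). The elements 134, 22, 2948 are all non-squares in Q, so sqrt(134) and sqrt(22) generate independent quadratic extensions. Thus [K:Q] = 4 and Gal(K/Q) is generated by the two order-2 automorphisms sqrt(134) ↦ -sqrt(134) and sqrt(22) ↦ -sqrt(22), giving V_4.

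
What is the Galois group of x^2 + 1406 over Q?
Gal(K/Q) = Z/2Z (cyclic of order 2)

x^2 + 1406 is irreducible over Q since -1406 is not a rational square. The splitting field Q(sqrt(-1406)) has degree 2 over Q, and its unique nontrivial automorphism is sqrt(-1406) ↦ -sqrt(-1406). Hence Gal(Q(sqrt(-1406))/Q) = Z/2Z.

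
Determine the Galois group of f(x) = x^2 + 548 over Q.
Gal(K/Q) = Z/2Z (cyclic of order 2)

x^2 + 548 is irreducible over Q since -548 is not a rational square. The splitting field Q(sqrt(-548)) has degree 2 over Q, and its unique nontrivial automorphism is sqrt(-548) ↦ -sqrt(-548). Hence Gal(Q(sqrt(-548))/Q) = Z/2Z.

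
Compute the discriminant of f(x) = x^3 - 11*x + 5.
Δ = 4649

For a depressed cubic x^3 + p x + q the discriminant is Δ = -4 p^3 - 27 q^2 = -4*(-11)^3 - 27*(5)^2 = 5324 - 675 = 4649.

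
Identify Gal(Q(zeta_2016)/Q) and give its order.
|Gal(Q(zeta_2016)/Q)| = phi(2016) = 576; group ≅ (Z/2016Z)^* ≅ Z/2Z × Z/6Z × Z/6Z × Z/8Z

The n-th cyclotomic polynomial Φ_2016(x) is the minimal polynomial of zeta_2016 over Q and has degree phi(2016) = 576. So Q(zeta_2016) is a degree-576 Galois extension with Galois group (Z/2016Z)^*. By CRT, (Z/2016Z)^* ≅ (Z/32Z)^* × (Z/9Z)^* × (Z/7Z)^*. Each prime-power unit group is (Z/32Z)^* ≅ Z/2Z × Z/8Z; (Z/9Z)^* ≅ Z/6Z; (Z/7Z)^* ≅ Z/6Z. Hence Gal(Q(zeta_2016)/Q) ≅ Z/2Z × Z/6Z × Z/6Z × Z/8Z.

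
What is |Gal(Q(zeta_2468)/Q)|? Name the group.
|Gal(Q(zeta_2468)/Q)| = phi(2468) = 1232; group ≅ (Z/2468Z)^* ≅ Z/2Z × Z/616Z

The n-th cyclotomic polynomial Φ_2468(x) is the minimal polynomial of zeta_2468 over Q and has degree phi(2468) = 1232. So Q(zeta_2468) is a degree-1232 Galois extension with Galois group (Z/2468Z)^*. By CRT, (Z/2468Z)^* ≅ (Z/4Z)^* × (Z/617Z)^*. Each prime-power unit group is (Z/4Z)^* ≅ Z/2Z; (Z/617Z)^* ≅ Z/616Z. Hence Gal(Q(zeta_2468)/Q) ≅ Z/2Z × Z/616Z.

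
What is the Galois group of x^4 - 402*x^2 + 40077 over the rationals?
Gal(K/Q) = V_4 (Klein four-group, Z/2Z × Z/2Z)

f factors as (x^2 - 219)(x^2 - 183), so the splitting field is K = Q(sqrt(219), sqrt(183)). The elements 219, 183, 40077 are all non-squares in Q, so sqrt(219) and sqrt(183) generate independent quadratic extensions. Thus [K:Q] = 4 and Gal(K/Q) is generated by the two order-2 automorphisms sqrt(219) ↦ -sqrt(219) and sqrt(183) ↦ -sqrt(183), giving V_4.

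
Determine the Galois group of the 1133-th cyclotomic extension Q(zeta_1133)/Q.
|Gal(Q(zeta_1133)/Q)| = phi(1133) = 1020; group ≅ (Z/1133Z)^* ≅ Z/10Z × Z/102Z

The n-th cyclotomic polynomial Φ_1133(x) is the minimal polynomial of zeta_1133 over Q and has degree phi(1133) = 1020. So Q(zeta_1133) is a degree-1020 Galois extension with Galois group (Z/1133Z)^*. By CRT, (Z/1133Z)^* ≅ (Z/11Z)^* × (Z/103Z)^*. Each prime-power unit group is (Z/11Z)^* ≅ Z/10Z; (Z/103Z)^* ≅ Z/102Z. Hence Gal(Q(zeta_1133)/Q) ≅ Z/10Z × Z/102Z.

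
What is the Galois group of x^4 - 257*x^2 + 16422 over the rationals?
Gal(K/Q) = V_4 (Klein four-group, Z/2Z × Z/2Z)

f factors as (x^2 - 119)(x^2 - 138), so the splitting field is K = Q(sqrt(119), sqrt(138)). The elements 119, 138, 16422 are all non-squares in Q, so sqrt(119) and sqrt(138) generate independent quadratic extensions. Thus [K:Q] = 4 and Gal(K/Q) is generated by the two order-2 automorphisms sqrt(119) ↦ -sqrt(119) and sqrt(138) ↦ -sqrt(138), giving V_4.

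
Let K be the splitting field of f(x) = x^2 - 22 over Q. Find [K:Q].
[K:Q] = 2

The polynomial x^2 - 22 is irreducible over Q since 22 is not a perfect square. Its splitting field is Q(sqrt(22)), which has degree 2 over Q.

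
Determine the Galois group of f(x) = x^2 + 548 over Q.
Gal(K/Q) = Z/2Z (cyclic of order 2)

x^2 + 548 is irreducible over Q since -548 is not a rational square. The splitting field Q(sqrt(-548)) has degree 2 over Q, and its unique nontrivial automorphism is sqrt(-548) ↦ -sqrt(-548). Hence Gal(Q(sqrt(-548))/Q) = Z/2Z.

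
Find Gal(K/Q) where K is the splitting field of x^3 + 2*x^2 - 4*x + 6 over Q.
Gal(K/Q) = S_3 (symmetric group of order 6)

Compute the discriminant of x^3 + (2)*x^2 + (-4)*x + (6): Δ = -1708. Since Δ is not a rational square, the Galois group is not contained in A_3; it must be the full S_3 (irreducibility of the cubic rules out anything smaller).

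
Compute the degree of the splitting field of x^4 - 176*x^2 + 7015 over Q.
[K:Q] = 4

f factors as (x^2 - 115)(x^2 - 61); the splitting field is K = Q(sqrt(115), sqrt(61)). Since 115, 61, and 7015 are all non-squares in Q, the three subfields Q(sqrt(115)), Q(sqrt(61)), Q(sqrt(7015)) are distinct degree-2 extensions, so [K:Q] = 4 (Klein four Galois group).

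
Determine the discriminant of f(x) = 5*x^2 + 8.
Δ = -160

For a quadratic a x^2 + b x + c the discriminant is Δ = b^2 - 4ac = (0)^2 - 4*(5)*(8) = 0 - (160) = -160.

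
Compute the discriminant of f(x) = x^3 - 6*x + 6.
Δ = -108

For a depressed cubic x^3 + p x + q the discriminant is Δ = -4 p^3 - 27 q^2 = -4*(-6)^3 - 27*(6)^2 = 864 - 972 = -108.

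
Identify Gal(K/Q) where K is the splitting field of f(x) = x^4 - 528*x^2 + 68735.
Gal(K/Q) = V_4 (Klein four-group, Z/2Z × Z/2Z)

f factors as (x^2 - 233)(x^2 - 295), so the splitting field is K = Q(sqrt(233), sqrt(295)). The elements 233, 295, 68735 are all non-squares in Q, so sqrt(233) and sqrt(295) generate independent quadratic extensions. Thus [K:Q] = 4 and Gal(K/Q) is generated by the two order-2 automorphisms sqrt(233) ↦ -sqrt(233) and sqrt(295) ↦ -sqrt(295), giving V_4.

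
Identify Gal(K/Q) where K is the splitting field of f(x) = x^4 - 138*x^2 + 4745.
Gal(K/Q) = V_4 (Klein four-group, Z/2Z × Z/2Z)

f factors as (x^2 - 73)(x^2 - 65), so the splitting field is K = Q(sqrt(73), sqrt(65)). The elements 73, 65, 4745 are all non-squares in Q, so sqrt(73) and sqrt(65) generate independent quadratic extensions. Thus [K:Q] = 4 and Gal(K/Q) is generated by the two order-2 automorphisms sqrt(73) ↦ -sqrt(73) and sqrt(65) ↦ -sqrt(65), giving V_4.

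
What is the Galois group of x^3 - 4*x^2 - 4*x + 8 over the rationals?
Gal(K/Q) = A_3 (cyclic of order 3)

Compute the discriminant of x^3 + (-4)*x^2 + (-4)*x + (8): Δ = 3136. Since Δ is a perfect square (Δ = 56^2), the Galois group is contained in A_3. Irreducibility forces the group to be transitive on three roots, so Gal = A_3.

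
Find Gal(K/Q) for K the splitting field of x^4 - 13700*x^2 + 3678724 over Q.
Gal(K/Q) = Z/2Z (cyclic of order 2)

f factors as (x^2 - 274)(x^2 - 13426), so the splitting field is K = Q(sqrt(274), sqrt(13426)). The squarefree part of 274 is 274 and the squarefree part of 13426 is also 274, so sqrt(274) and sqrt(13426) are both rational multiples of sqrt(274). Hence Q(sqrt(274)) = Q(sqrt(13426)) = Q(sqrt(274)), and the splitting field collapses to a single degree-2 extension with Galois group Z/2Z.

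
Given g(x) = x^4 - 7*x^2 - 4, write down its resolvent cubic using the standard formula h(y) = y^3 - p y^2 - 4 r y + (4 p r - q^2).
h(y) = y^3 + 7*y^2 + 16*y + 112

Identify coefficients: p = -7, q = 0, r = -4.
Plug into h(y) = y^3 - p y^2 - 4 r y + (4 p r - q^2):
  h(y) = y^3 - (-7) y^2 - 4*(-4) y + (4*(-7)*(-4) - (0)^2)
       = y^3 + (7) y^2 + (16) y + (112).
Simplifying: h(y) = y^3 + 7*y^2 + 16*y + 112.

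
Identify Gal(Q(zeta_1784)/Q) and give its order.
|Gal(Q(zeta_1784)/Q)| = phi(1784) = 888; group ≅ (Z/1784Z)^* ≅ Z/2Z × Z/2Z × Z/222Z

The n-th cyclotomic polynomial Φ_1784(x) is the minimal polynomial of zeta_1784 over Q and has degree phi(1784) = 888. So Q(zeta_1784) is a degree-888 Galois extension with Galois group (Z/1784Z)^*. By CRT, (Z/1784Z)^* ≅ (Z/8Z)^* × (Z/223Z)^*. Each prime-power unit group is (Z/8Z)^* ≅ Z/2Z × Z/2Z; (Z/223Z)^* ≅ Z/222Z. Hence Gal(Q(zeta_1784)/Q) ≅ Z/2Z × Z/2Z × Z/222Z.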